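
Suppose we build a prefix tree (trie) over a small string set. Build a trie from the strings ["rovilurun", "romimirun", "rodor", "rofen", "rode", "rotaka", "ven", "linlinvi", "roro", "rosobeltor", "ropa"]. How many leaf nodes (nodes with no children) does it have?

A leaf is a node with no children — equivalently, the end of a word that is not a proper prefix of any other stored word.
Those words: "linlinvi", "rode", "rodor", "rofen", "romimirun", "ropa", "roro", "rosobeltor", "rotaka", "rovilurun", "ven"
Leaf count: 11

11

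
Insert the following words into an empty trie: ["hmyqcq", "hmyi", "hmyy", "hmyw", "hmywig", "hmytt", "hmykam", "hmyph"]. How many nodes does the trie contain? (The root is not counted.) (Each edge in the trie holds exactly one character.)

For each word, the new-node count is its length minus the longest prefix already in the trie:
  "hmyqcq" → 6 new (h, m, y, q, c, q)
  "hmyi" → prefix "hmy" already present; 1 new (i)
  "hmyy" → prefix "hmy" already present; 1 new (y)
  "hmyw" → prefix "hmy" already present; 1 new (w)
  "hmywig" → prefix "hmyw" already present; 2 new (i, g)
  "hmytt" → prefix "hmy" already present; 2 new (t, t)
  "hmykam" → prefix "hmy" already present; 3 new (k, a, m)
  "hmyph" → prefix "hmy" already present; 2 new (p, h)
Total nodes = 6 + 1 + 1 + 1 + 2 + 2 + 3 + 2 = 18

18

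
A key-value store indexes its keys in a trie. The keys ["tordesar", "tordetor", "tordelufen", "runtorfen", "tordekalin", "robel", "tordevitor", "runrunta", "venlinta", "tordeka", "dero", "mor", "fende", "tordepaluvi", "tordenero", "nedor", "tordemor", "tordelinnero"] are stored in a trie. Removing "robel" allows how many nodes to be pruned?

4

Walk "robel" from the leaf back toward the root, removing each node that no remaining word uses.
The suffix "obel" (4 nodes) is used only by "robel"; the node for "r" still has the child "u", so pruning stops there.
Nodes removed: 4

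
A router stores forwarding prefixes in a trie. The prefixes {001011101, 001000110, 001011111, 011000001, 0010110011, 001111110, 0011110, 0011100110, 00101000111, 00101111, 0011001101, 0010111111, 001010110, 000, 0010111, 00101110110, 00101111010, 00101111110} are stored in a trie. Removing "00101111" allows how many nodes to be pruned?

0

After clearing the end-marker at "00101111", prune upward until reaching a node still needed by another word.
Every node on "00101111" is still needed (e.g. by "001011111"), so nothing is freed.
Nodes removed: 0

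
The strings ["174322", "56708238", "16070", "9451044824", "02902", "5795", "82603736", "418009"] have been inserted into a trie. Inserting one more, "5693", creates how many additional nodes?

Walking "5693" from the root, the first 2 characters ("56") follow existing edges; "9" is the first miss.
So 4 − 2 = 2 new nodes.

2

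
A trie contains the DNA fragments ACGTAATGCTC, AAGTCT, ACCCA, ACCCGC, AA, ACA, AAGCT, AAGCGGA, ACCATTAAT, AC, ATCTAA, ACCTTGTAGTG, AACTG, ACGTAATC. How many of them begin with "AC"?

Traverse to the node for "AC", then collect every word in that subtree.
Words under "AC": AC, ACA, ACCATTAAT, ACCCA, ACCCGC, ACCTTGTAGTG, ACGTAATC, ACGTAATGCTC
Count: 8

8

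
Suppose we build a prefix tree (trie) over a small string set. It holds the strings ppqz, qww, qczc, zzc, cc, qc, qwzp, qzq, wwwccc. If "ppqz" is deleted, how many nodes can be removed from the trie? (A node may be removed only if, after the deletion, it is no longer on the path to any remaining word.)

4

After clearing the end-marker at "ppqz", prune upward until reaching a node still needed by another word.
No other word shares any prefix with "ppqz", so all 4 of its nodes go.
Nodes removed: 4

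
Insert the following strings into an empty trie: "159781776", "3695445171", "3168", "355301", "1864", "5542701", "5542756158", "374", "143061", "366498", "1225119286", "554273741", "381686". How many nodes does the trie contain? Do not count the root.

Trace insertions, counting only characters that open a new branch:
  "159781776" → 9 new (1, 5, 9, 7, 8, 1, 7, 7, 6)
  "3695445171" → 10 new (3, 6, 9, 5, 4, 4, 5, 1, 7, 1)
  "3168" → prefix "3" already present; 3 new (1, 6, 8)
  "355301" → prefix "3" already present; 5 new (5, 5, 3, 0, 1)
  "1864" → prefix "1" already present; 3 new (8, 6, 4)
  "5542701" → 7 new (5, 5, 4, 2, 7, 0, 1)
  "5542756158" → prefix "55427" already present; 5 new (5, 6, 1, 5, 8)
  "374" → prefix "3" already present; 2 new (7, 4)
  "143061" → prefix "1" already present; 5 new (4, 3, 0, 6, 1)
  "366498" → prefix "36" already present; 4 new (6, 4, 9, 8)
  "1225119286" → prefix "1" already present; 9 new (2, 2, 5, 1, 1, 9, 2, 8, 6)
  "554273741" → prefix "55427" already present; 4 new (3, 7, 4, 1)
  "381686" → prefix "3" already present; 5 new (8, 1, 6, 8, 6)
Total nodes = 9 + 10 + 3 + 5 + 3 + 7 + 5 + 2 + 5 + 4 + 9 + 4 + 5 = 71

71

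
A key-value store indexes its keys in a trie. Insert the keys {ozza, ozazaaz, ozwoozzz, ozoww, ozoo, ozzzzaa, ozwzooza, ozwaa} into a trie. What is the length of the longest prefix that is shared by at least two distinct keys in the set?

3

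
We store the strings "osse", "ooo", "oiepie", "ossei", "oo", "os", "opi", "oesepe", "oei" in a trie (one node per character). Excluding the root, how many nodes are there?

Trie structure (* marks end of a word):
(root)
└─ o
   ├─ e
   │  ├─ i *
   │  └─ s
   │     └─ e
   │        └─ p
   │           └─ e *
   ├─ i
   │  └─ e
   │     └─ p
   │        └─ i
   │           └─ e *
   ├─ o *
   │  └─ o *
   ├─ p
   │  └─ i *
   └─ s *
      └─ s
         └─ e *
            └─ i *
Counting every labelled node above: 20.

20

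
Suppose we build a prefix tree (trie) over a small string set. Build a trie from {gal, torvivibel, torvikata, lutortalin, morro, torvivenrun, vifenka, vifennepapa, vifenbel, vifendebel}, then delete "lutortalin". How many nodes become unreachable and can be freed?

10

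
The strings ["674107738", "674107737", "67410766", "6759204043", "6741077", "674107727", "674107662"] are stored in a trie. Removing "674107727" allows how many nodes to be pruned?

After clearing the end-marker at "674107727", prune upward until reaching a node still needed by another word.
The suffix "27" (2 nodes) is used only by "674107727"; the node for "6741077" still has the child "3", so pruning stops there.
Nodes removed: 2

2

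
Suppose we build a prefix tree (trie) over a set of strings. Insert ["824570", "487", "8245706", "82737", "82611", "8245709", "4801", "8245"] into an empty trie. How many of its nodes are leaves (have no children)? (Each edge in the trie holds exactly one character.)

6

A leaf is a node with no children — equivalently, the end of a word that is not a proper prefix of any other stored word.
Those words: "4801", "487", "8245706", "8245709", "82611", "82737"
Leaf count: 6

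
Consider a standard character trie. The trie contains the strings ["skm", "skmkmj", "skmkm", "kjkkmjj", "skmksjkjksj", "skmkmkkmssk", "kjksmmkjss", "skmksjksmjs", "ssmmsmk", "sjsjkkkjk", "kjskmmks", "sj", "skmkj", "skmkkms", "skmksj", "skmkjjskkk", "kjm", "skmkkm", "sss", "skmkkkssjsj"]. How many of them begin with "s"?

Traverse to the node for "s", then collect every word in that subtree.
Words under "s": sj, sjsjkkkjk, skm, skmkj, skmkjjskkk, skmkkkssjsj, skmkkm, skmkkms, skmkm, skmkmj, skmkmkkmssk, skmksj, skmksjkjksj, skmksjksmjs, ssmmsmk, sss
Count: 16

16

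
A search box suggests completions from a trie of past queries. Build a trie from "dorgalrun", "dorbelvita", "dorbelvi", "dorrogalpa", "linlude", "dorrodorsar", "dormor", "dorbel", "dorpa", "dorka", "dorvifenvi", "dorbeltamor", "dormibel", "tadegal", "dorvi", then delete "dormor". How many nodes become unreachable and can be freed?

2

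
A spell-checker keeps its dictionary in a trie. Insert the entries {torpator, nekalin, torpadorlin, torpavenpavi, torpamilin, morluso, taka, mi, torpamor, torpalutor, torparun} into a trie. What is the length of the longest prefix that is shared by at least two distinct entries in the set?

Look for the deepest trie node that still has at least two words in its subtree.
"torpamilin" and "torpamor" agree on "torpam" (6 characters) before diverging; nothing deeper is shared.
Longest shared-prefix length: 6

6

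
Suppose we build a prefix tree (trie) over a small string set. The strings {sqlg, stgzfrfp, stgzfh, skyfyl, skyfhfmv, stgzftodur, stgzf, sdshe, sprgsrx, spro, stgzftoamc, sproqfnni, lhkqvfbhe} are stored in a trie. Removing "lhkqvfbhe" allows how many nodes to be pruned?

9

After clearing the end-marker at "lhkqvfbhe", prune upward until reaching a node still needed by another word.
No other word shares any prefix with "lhkqvfbhe", so all 9 of its nodes go.
Nodes removed: 9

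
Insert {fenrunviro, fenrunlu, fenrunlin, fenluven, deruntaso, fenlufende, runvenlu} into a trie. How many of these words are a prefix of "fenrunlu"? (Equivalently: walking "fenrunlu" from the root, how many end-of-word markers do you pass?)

Traverse "fenrunlu" character by character; count nodes along the way that are marked as word ends.
Prefixes of the query that are stored words: "fenrunlu"
Count: 1

1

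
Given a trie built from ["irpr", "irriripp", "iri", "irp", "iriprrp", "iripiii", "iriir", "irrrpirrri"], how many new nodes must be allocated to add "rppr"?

4

Nothing in the trie begins with "r"; the whole of "rppr" is new.
4 − 0 = 4 new nodes.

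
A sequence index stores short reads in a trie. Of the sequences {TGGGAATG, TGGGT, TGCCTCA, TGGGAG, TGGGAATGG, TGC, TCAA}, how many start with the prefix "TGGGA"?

3

Walk to "TGGGA"; the words in its subtree are exactly those with that prefix.
Matches: "TGGGAATG", "TGGGAATGG", "TGGGAG"
Count: 3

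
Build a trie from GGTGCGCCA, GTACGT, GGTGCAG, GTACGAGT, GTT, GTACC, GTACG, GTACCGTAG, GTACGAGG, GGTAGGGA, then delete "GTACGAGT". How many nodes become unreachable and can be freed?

1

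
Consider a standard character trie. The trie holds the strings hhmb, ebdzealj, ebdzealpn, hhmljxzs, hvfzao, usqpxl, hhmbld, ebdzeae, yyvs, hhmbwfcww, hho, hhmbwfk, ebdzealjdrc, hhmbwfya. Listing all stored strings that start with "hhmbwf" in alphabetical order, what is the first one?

hhmbwfcww

Filter for "hhmbwf…" and sort: "hhmbwfcww", "hhmbwfk", "hhmbwfya"
The 1st is hhmbwfcww.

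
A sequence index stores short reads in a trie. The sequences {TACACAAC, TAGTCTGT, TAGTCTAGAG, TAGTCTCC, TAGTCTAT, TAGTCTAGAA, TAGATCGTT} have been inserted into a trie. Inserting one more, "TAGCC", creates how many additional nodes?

Walking "TAGCC" from the root, the first 3 characters ("TAG") follow existing edges; "C" is the first miss.
Each of the 2 remaining characters creates one node.

2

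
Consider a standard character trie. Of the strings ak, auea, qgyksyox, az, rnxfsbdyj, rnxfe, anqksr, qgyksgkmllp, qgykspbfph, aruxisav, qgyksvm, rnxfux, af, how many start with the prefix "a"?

6

Filter for entries beginning with "a":
Words under "a": af, ak, anqksr, aruxisav, auea, az
Count: 6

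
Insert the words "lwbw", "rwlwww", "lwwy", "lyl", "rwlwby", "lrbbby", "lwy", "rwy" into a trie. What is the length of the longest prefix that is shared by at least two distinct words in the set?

4

The deepest shared node is where two words last agree before diverging.
"rwlwby" and "rwlwww" agree on "rwlw" (4 characters) before diverging; nothing deeper is shared.
Longest shared-prefix length: 4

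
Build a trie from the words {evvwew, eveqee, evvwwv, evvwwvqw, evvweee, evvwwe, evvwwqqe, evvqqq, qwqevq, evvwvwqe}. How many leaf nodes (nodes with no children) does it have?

9

Leaves are exactly the stored words that no other stored word extends.
Those words: "eveqee", "evvqqq", "evvweee", "evvwew", "evvwvwqe", "evvwwe", "evvwwqqe", "evvwwvqw", "qwqevq"
Leaf count: 9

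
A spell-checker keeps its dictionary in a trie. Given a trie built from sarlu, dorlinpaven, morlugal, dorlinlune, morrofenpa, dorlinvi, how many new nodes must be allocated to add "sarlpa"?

2

Walking "sarlpa" from the root, the first 4 characters ("sarl") follow existing edges; "p" is the first miss.
New nodes needed: |"sarlpa"| − 4 = 6 − 4 = 2.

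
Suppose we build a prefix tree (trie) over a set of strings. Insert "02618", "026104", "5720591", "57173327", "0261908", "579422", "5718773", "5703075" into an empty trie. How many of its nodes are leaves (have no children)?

A leaf is a node with no children — equivalently, the end of a word that is not a proper prefix of any other stored word.
Those words: "026104", "02618", "0261908", "5703075", "57173327", "5718773", "5720591", "579422"
Leaf count: 8

8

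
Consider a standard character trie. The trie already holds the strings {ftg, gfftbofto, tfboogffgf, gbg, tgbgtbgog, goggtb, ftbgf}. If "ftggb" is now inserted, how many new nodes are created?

2

Walking "ftggb" from the root, the first 3 characters ("ftg") follow existing edges; "g" is the first miss.
Each of the 2 remaining characters creates one node.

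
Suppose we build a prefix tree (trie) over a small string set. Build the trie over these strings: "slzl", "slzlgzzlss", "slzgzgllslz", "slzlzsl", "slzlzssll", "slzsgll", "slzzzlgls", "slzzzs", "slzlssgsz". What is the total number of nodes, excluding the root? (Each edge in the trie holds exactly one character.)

40

Count nodes per top-level branch (shared prefixes stored once):
  's'-branch (slzgzgllslz, slzl, slzlgzzlss, slzlssgsz, slzlzsl, slzlzssll, slzsgll, slzzzlgls, slzzzs): 40 nodes
Sum: 40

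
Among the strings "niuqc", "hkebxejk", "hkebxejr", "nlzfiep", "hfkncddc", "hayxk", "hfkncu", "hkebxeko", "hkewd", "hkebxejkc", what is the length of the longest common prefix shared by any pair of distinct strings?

8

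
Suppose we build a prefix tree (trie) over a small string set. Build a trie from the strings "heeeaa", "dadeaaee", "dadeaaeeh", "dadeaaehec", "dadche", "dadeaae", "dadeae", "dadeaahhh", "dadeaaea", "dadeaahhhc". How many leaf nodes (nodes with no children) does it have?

7

Leaves are exactly the stored words that no other stored word extends.
Those words: "dadche", "dadeaaea", "dadeaaeeh", "dadeaaehec", "dadeaahhhc", "dadeae", "heeeaa"
Leaf count: 7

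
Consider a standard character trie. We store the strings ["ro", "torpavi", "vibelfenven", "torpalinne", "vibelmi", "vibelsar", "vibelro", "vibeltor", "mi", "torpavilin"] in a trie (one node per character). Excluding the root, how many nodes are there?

40

Insert word by word; a character creates a node only if that edge doesn't already exist:
  "ro" → 2 new (r, o)
  "torpavi" → 7 new (t, o, r, p, a, v, i)
  "vibelfenven" → 11 new (v, i, b, e, l, f, e, n, v, e, n)
  "torpalinne" → prefix "torpa" already present; 5 new (l, i, n, n, e)
  "vibelmi" → prefix "vibel" already present; 2 new (m, i)
  "vibelsar" → prefix "vibel" already present; 3 new (s, a, r)
  "vibelro" → prefix "vibel" already present; 2 new (r, o)
  "vibeltor" → prefix "vibel" already present; 3 new (t, o, r)
  "mi" → 2 new (m, i)
  "torpavilin" → prefix "torpavi" already present; 3 new (l, i, n)
Total nodes = 2 + 7 + 11 + 5 + 2 + 3 + 2 + 3 + 2 + 3 = 40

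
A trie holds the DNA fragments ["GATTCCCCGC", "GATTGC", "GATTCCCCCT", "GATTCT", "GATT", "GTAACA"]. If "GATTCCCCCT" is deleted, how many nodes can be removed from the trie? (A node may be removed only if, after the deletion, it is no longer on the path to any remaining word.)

2

A node on "GATTCCCCCT"'s path can go only if nothing else ends at it or branches off below it.
The suffix "CT" (2 nodes) is used only by "GATTCCCCCT"; the node for "GATTCCCC" still has the child "G", so pruning stops there.
Nodes removed: 2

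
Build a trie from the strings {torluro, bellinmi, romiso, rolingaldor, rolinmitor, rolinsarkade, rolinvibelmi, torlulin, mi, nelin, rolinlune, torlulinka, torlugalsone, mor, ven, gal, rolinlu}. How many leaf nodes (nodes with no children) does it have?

15

A leaf is a node with no children — equivalently, the end of a word that is not a proper prefix of any other stored word.
Those words: "bellinmi", "gal", "mi", "mor", "nelin", "rolingaldor", "rolinlune", "rolinmitor", "rolinsarkade", "rolinvibelmi", "romiso", "torlugalsone", "torlulinka", "torluro", "ven"
Leaf count: 15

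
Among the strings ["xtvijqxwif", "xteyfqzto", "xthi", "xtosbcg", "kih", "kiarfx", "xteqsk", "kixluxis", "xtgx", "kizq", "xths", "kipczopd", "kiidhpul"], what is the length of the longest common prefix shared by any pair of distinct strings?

3

The deepest shared node is where two words last agree before diverging.
e.g. "xteqsk" and "xteyfqzto" share the prefix "xte" of length 3; no pair shares a longer one.
Longest shared-prefix length: 3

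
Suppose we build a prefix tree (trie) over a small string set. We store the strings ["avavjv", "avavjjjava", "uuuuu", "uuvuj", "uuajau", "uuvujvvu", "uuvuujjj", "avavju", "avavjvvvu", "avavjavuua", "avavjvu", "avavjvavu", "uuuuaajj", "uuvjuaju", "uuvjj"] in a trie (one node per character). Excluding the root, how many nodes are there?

53

Insert word by word; a character creates a node only if that edge doesn't already exist:
  "avavjv" → 6 new (a, v, a, v, j, v)
  "avavjjjava" → prefix "avavj" already present; 5 new (j, j, a, v, a)
  "uuuuu" → 5 new (u, u, u, u, u)
  "uuvuj" → prefix "uu" already present; 3 new (v, u, j)
  "uuajau" → prefix "uu" already present; 4 new (a, j, a, u)
  "uuvujvvu" → prefix "uuvuj" already present; 3 new (v, v, u)
  "uuvuujjj" → prefix "uuvu" already present; 4 new (u, j, j, j)
  "avavju" → prefix "avavj" already present; 1 new (u)
  "avavjvvvu" → prefix "avavjv" already present; 3 new (v, v, u)
  "avavjavuua" → prefix "avavj" already present; 5 new (a, v, u, u, a)
  "avavjvu" → prefix "avavjv" already present; 1 new (u)
  "avavjvavu" → prefix "avavjv" already present; 3 new (a, v, u)
  "uuuuaajj" → prefix "uuuu" already present; 4 new (a, a, j, j)
  "uuvjuaju" → prefix "uuv" already present; 5 new (j, u, a, j, u)
  "uuvjj" → prefix "uuvj" already present; 1 new (j)
Total nodes = 6 + 5 + 5 + 3 + 4 + 3 + 4 + 1 + 3 + 5 + 1 + 3 + 4 + 5 + 1 = 53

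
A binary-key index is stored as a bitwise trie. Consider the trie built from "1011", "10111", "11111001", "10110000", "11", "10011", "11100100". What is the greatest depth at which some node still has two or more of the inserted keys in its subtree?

Look for the deepest trie node that still has at least two words in its subtree.
"1011" and "10110000" agree on "1011" (4 characters) before diverging; nothing deeper is shared.
Longest shared-prefix length: 4

4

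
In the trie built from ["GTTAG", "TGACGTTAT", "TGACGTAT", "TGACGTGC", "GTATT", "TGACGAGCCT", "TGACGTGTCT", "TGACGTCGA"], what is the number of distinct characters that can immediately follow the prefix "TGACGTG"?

Walk "TGACGTG" from the root, arriving at one node.
Characters that immediately follow "TGACGTG" among the stored strings: {C, T}.
That node has 2 child edges.

2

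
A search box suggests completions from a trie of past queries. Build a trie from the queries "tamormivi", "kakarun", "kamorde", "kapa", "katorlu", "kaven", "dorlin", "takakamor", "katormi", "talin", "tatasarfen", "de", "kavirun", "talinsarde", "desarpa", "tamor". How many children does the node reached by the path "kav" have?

Walk "kav" from the root, arriving at one node.
Distinct next characters after "kav": e, i.
That node has 2 child edges.

2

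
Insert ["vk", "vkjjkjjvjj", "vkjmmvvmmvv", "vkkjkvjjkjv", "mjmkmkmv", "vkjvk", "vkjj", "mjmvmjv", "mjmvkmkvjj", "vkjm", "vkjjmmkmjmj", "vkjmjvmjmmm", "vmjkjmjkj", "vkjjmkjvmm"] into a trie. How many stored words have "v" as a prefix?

11

Filter for entries beginning with "v":
Words under "v": vk, vkjj, vkjjkjjvjj, vkjjmkjvmm, vkjjmmkmjmj, vkjm, vkjmjvmjmmm, vkjmmvvmmvv, vkjvk, vkkjkvjjkjv, vmjkjmjkj
Count: 11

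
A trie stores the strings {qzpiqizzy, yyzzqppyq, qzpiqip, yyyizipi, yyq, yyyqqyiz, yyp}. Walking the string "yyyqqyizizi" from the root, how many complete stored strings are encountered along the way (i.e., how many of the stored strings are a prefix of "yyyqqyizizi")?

Check each prefix of "yyyqqyizizi" against the stored set — each match is an end-marker on the path.
Prefixes of the query that are stored words: "yyyqqyiz"
Count: 1

1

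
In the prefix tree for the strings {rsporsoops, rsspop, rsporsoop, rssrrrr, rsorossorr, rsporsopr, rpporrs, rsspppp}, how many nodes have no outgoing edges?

Leaves are exactly the stored words that no other stored word extends.
Those words: "rpporrs", "rsorossorr", "rsporsoops", "rsporsopr", "rsspop", "rsspppp", "rssrrrr"
Leaf count: 7

7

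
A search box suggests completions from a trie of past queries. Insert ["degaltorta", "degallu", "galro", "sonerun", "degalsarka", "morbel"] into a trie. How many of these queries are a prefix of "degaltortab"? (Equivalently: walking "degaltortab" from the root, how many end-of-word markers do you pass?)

1

Check each prefix of "degaltortab" against the stored set — each match is an end-marker on the path.
Prefixes of the query that are stored words: "degaltorta"
Count: 1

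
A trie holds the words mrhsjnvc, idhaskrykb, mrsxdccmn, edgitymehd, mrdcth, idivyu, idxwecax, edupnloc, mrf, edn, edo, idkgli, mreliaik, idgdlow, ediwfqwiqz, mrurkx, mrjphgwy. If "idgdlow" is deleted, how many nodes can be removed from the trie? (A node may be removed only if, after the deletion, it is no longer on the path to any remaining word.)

A node on "idgdlow"'s path can go only if nothing else ends at it or branches off below it.
The suffix "gdlow" (5 nodes) is used only by "idgdlow"; the node for "id" still has the child "h", so pruning stops there.
Nodes removed: 5

5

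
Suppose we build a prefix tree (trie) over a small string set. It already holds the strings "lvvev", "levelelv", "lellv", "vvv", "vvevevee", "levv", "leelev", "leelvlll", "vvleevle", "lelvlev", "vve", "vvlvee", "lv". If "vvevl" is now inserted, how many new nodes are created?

Walking "vvevl" from the root, the first 4 characters ("vvev") follow existing edges; "l" is the first miss.
So 5 − 4 = 1 new nodes.

1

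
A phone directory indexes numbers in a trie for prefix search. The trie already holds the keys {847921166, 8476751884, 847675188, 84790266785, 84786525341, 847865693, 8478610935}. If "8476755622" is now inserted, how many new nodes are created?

4

The longest prefix of "8476755622" already in the trie is "847675" (length 6).
Each of the 4 remaining characters creates one node.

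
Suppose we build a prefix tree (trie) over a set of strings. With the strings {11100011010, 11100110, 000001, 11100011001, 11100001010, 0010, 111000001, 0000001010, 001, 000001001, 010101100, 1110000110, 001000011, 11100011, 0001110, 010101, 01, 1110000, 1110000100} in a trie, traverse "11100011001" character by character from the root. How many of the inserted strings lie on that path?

2

Walk "11100011001" from the root; an end-of-word marker is hit whenever a stored word is a prefix of "11100011001".
Prefixes of the query that are stored words: "11100011", "11100011001"
Count: 2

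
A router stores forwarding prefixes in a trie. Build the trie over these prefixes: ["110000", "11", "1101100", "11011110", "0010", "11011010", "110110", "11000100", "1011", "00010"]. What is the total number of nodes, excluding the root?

28

Trie structure (* marks end of a word):
(root)
├─ 0
│  └─ 0
│     ├─ 0
│     │  └─ 1
│     │     └─ 0 *
│     └─ 1
│        └─ 0 *
└─ 1
   ├─ 0
   │  └─ 1
   │     └─ 1 *
   └─ 1 *
      └─ 0
         ├─ 0
         │  └─ 0
         │     ├─ 0 *
         │     └─ 1
         │        └─ 0
         │           └─ 0 *
         └─ 1
            └─ 1
               ├─ 0 *
               │  ├─ 0 *
               │  └─ 1
               │     └─ 0 *
               └─ 1
                  └─ 1
                     └─ 0 *
Counting every labelled node above: 28.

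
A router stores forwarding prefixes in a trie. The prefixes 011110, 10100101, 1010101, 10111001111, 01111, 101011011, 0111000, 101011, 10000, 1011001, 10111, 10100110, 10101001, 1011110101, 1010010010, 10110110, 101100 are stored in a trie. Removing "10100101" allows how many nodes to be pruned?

Walk "10100101" from the leaf back toward the root, removing each node that no remaining word uses.
The suffix "1" (1 node) is used only by "10100101"; the node for "1010010" still has the child "0", so pruning stops there.
Nodes removed: 1

1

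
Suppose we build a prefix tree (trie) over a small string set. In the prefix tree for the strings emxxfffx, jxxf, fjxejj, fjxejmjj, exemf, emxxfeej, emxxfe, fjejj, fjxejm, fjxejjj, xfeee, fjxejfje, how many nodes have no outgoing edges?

9

A leaf is a node with no children — equivalently, the end of a word that is not a proper prefix of any other stored word.
Those words: "emxxfeej", "emxxfffx", "exemf", "fjejj", "fjxejfje", "fjxejjj", "fjxejmjj", "jxxf", "xfeee"
Leaf count: 9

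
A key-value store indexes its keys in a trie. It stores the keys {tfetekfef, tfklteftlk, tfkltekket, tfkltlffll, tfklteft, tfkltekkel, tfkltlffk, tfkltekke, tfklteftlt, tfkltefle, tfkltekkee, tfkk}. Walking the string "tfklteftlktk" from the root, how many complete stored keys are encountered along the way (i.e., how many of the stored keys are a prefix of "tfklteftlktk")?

2

Traverse "tfklteftlktk" character by character; count nodes along the way that are marked as word ends.
Prefixes of the query that are stored words: "tfklteft", "tfklteftlk"
Count: 2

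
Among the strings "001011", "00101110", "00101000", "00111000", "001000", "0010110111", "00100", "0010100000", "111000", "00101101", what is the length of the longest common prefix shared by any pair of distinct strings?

8

Look for the deepest trie node that still has at least two words in its subtree.
"00101000" and "0010100000" agree on "00101000" (8 characters) before diverging; nothing deeper is shared.
Longest shared-prefix length: 8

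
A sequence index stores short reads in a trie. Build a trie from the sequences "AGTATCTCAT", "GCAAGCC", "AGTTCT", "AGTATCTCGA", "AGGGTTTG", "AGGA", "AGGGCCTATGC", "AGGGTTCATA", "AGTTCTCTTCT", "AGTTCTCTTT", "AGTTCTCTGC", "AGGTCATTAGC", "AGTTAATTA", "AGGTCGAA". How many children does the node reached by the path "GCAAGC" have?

1

Walk "GCAAGC" from the root, arriving at one node.
Distinct next characters after "GCAAGC": C.
That node has 1 child edge.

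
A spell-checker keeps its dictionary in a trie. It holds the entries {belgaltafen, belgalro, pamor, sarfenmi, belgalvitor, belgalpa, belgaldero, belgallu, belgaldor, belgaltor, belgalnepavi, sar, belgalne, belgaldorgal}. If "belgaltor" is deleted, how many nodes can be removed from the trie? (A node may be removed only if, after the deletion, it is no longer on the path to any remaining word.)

2

A node on "belgaltor"'s path can go only if nothing else ends at it or branches off below it.
The suffix "or" (2 nodes) is used only by "belgaltor"; the node for "belgalt" still has the child "a", so pruning stops there.
Nodes removed: 2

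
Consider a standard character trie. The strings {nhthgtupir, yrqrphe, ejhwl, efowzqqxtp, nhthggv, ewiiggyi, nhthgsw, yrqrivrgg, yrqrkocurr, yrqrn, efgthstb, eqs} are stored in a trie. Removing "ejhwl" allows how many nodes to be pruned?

4

Walk "ejhwl" from the leaf back toward the root, removing each node that no remaining word uses.
The suffix "jhwl" (4 nodes) is used only by "ejhwl"; the node for "e" still has the child "f", so pruning stops there.
Nodes removed: 4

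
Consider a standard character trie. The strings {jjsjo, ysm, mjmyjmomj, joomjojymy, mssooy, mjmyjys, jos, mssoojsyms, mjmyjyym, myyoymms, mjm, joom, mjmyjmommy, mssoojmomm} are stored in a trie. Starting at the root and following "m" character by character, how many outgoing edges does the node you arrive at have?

3

Walk "m" from the root, arriving at one node.
Distinct next characters after "m": j, s, y.
That node has 3 child edges.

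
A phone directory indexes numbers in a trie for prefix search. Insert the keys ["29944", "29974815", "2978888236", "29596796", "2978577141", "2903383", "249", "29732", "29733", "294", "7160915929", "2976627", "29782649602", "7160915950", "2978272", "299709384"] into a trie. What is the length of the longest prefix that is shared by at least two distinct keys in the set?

8

The deepest shared node is where two words last agree before diverging.
"7160915929" and "7160915950" agree on "71609159" (8 characters) before diverging; nothing deeper is shared.
Longest shared-prefix length: 8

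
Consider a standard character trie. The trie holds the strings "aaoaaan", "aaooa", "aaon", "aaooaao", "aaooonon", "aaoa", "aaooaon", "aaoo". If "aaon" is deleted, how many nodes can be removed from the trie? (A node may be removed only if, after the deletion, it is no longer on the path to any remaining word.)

1

After clearing the end-marker at "aaon", prune upward until reaching a node still needed by another word.
The suffix "n" (1 node) is used only by "aaon"; the node for "aao" still has the child "a", so pruning stops there.
Nodes removed: 1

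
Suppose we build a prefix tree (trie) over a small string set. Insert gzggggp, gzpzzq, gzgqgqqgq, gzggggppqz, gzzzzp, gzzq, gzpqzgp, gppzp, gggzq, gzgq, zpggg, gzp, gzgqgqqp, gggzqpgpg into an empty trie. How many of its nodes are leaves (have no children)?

10

Leaves are exactly the stored words that no other stored word extends.
Those words: "gggzqpgpg", "gppzp", "gzggggppqz", "gzgqgqqgq", "gzgqgqqp", "gzpqzgp", "gzpzzq", "gzzq", "gzzzzp", "zpggg"
Leaf count: 10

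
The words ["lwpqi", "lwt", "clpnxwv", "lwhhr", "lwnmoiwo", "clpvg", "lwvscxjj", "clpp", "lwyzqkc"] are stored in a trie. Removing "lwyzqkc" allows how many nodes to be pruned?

5

Walk "lwyzqkc" from the leaf back toward the root, removing each node that no remaining word uses.
The suffix "yzqkc" (5 nodes) is used only by "lwyzqkc"; the node for "lw" still has the child "p", so pruning stops there.
Nodes removed: 5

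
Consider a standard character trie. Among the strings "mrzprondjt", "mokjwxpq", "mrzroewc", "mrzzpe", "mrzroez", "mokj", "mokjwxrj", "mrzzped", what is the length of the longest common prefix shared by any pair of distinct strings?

The deepest shared node is where two words last agree before diverging.
"mokjwxpq" and "mokjwxrj" agree on "mokjwx" (6 characters) before diverging; nothing deeper is shared.
Longest shared-prefix length: 6

6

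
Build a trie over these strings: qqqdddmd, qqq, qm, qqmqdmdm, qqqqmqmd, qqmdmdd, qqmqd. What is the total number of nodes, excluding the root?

Trie structure (* marks end of a word):
(root)
└─ q
   ├─ m *
   └─ q
      ├─ m
      │  ├─ d
      │  │  └─ m
      │  │     └─ d
      │  │        └─ d *
      │  └─ q
      │     └─ d *
      │        └─ m
      │           └─ d
      │              └─ m *
      └─ q *
         ├─ d
         │  └─ d
         │     └─ d
         │        └─ m
         │           └─ d *
         └─ q
            └─ m
               └─ q
                  └─ m
                     └─ d *
Counting every labelled node above: 24.

24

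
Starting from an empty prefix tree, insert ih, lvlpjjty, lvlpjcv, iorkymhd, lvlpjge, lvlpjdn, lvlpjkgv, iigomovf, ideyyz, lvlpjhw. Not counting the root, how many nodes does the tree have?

Trace insertions, counting only characters that open a new branch:
  "ih" → 2 new (i, h)
  "lvlpjjty" → 8 new (l, v, l, p, j, j, t, y)
  "lvlpjcv" → prefix "lvlpj" already present; 2 new (c, v)
  "iorkymhd" → prefix "i" already present; 7 new (o, r, k, y, m, h, d)
  "lvlpjge" → prefix "lvlpj" already present; 2 new (g, e)
  "lvlpjdn" → prefix "lvlpj" already present; 2 new (d, n)
  "lvlpjkgv" → prefix "lvlpj" already present; 3 new (k, g, v)
  "iigomovf" → prefix "i" already present; 7 new (i, g, o, m, o, v, f)
  "ideyyz" → prefix "i" already present; 5 new (d, e, y, y, z)
  "lvlpjhw" → prefix "lvlpj" already present; 2 new (h, w)
Total nodes = 2 + 8 + 2 + 7 + 2 + 2 + 3 + 7 + 5 + 2 = 40

40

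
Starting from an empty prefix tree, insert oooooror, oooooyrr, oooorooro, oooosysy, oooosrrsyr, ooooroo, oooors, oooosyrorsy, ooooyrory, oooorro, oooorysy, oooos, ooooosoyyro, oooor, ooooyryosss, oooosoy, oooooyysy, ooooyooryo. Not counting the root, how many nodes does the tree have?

For each word, the new-node count is its length minus the longest prefix already in the trie:
  "oooooror" → 8 new (o, o, o, o, o, r, o, r)
  "oooooyrr" → prefix "ooooo" already present; 3 new (y, r, r)
  "oooorooro" → prefix "oooo" already present; 5 new (r, o, o, r, o)
  "oooosysy" → prefix "oooo" already present; 4 new (s, y, s, y)
  "oooosrrsyr" → prefix "oooos" already present; 5 new (r, r, s, y, r)
  "ooooroo" → prefix "ooooroo" already present; 0 new (none)
  "oooors" → prefix "oooor" already present; 1 new (s)
  "oooosyrorsy" → prefix "oooosy" already present; 5 new (r, o, r, s, y)
  "ooooyrory" → prefix "oooo" already present; 5 new (y, r, o, r, y)
  "oooorro" → prefix "oooor" already present; 2 new (r, o)
  "oooorysy" → prefix "oooor" already present; 3 new (y, s, y)
  "oooos" → prefix "oooos" already present; 0 new (none)
  "ooooosoyyro" → prefix "ooooo" already present; 6 new (s, o, y, y, r, o)
  "oooor" → prefix "oooor" already present; 0 new (none)
  "ooooyryosss" → prefix "ooooyr" already present; 5 new (y, o, s, s, s)
  "oooosoy" → prefix "oooos" already present; 2 new (o, y)
  "oooooyysy" → prefix "oooooy" already present; 3 new (y, s, y)
  "ooooyooryo" → prefix "ooooy" already present; 5 new (o, o, r, y, o)
Total nodes = 8 + 3 + 5 + 4 + 5 + 0 + 1 + 5 + 5 + 2 + 3 + 0 + 6 + 0 + 5 + 2 + 3 + 5 = 62

62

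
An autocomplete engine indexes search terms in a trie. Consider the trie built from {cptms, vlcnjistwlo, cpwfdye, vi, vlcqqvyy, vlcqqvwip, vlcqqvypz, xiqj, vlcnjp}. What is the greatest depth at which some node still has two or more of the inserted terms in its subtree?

The deepest shared node is where two words last agree before diverging.
"vlcqqvypz" and "vlcqqvyy" agree on "vlcqqvy" (7 characters) before diverging; nothing deeper is shared.
Longest shared-prefix length: 7

7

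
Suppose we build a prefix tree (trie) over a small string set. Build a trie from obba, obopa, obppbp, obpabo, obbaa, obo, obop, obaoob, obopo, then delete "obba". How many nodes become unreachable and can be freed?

0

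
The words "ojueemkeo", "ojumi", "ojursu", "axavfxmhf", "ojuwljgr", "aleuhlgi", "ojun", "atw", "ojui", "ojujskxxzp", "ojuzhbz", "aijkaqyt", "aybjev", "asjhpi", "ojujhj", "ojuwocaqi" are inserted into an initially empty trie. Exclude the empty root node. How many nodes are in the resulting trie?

74

Insert word by word; a character creates a node only if that edge doesn't already exist:
  "ojueemkeo" → 9 new (o, j, u, e, e, m, k, e, o)
  "ojumi" → prefix "oju" already present; 2 new (m, i)
  "ojursu" → prefix "oju" already present; 3 new (r, s, u)
  "axavfxmhf" → 9 new (a, x, a, v, f, x, m, h, f)
  "ojuwljgr" → prefix "oju" already present; 5 new (w, l, j, g, r)
  "aleuhlgi" → prefix "a" already present; 7 new (l, e, u, h, l, g, i)
  "ojun" → prefix "oju" already present; 1 new (n)
  "atw" → prefix "a" already present; 2 new (t, w)
  "ojui" → prefix "oju" already present; 1 new (i)
  "ojujskxxzp" → prefix "oju" already present; 7 new (j, s, k, x, x, z, p)
  "ojuzhbz" → prefix "oju" already present; 4 new (z, h, b, z)
  "aijkaqyt" → prefix "a" already present; 7 new (i, j, k, a, q, y, t)
  "aybjev" → prefix "a" already present; 5 new (y, b, j, e, v)
  "asjhpi" → prefix "a" already present; 5 new (s, j, h, p, i)
  "ojujhj" → prefix "ojuj" already present; 2 new (h, j)
  "ojuwocaqi" → prefix "ojuw" already present; 5 new (o, c, a, q, i)
Total nodes = 9 + 2 + 3 + 9 + 5 + 7 + 1 + 2 + 1 + 7 + 4 + 7 + 5 + 5 + 2 + 5 = 74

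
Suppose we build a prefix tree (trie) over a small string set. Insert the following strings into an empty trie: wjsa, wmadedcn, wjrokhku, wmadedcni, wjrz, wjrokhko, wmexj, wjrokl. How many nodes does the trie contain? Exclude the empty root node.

Count nodes per top-level branch (shared prefixes stored once):
  'w'-branch (wjrokhko, wjrokhku, wjrokl, wjrz, wjsa, wmadedcn, wmadedcni, wmexj): 24 nodes
Sum: 24

24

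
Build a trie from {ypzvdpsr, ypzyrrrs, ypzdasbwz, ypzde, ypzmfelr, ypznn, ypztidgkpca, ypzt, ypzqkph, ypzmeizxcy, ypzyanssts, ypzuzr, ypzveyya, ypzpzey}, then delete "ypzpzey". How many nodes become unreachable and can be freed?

4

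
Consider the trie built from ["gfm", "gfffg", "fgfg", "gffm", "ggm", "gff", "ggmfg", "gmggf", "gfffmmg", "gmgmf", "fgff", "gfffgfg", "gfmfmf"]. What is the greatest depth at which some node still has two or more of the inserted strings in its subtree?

Equivalently: take the maximum, over all pairs, of their longest common prefix length.
"gfffg" and "gfffgfg" agree on "gfffg" (5 characters) before diverging; nothing deeper is shared.
Longest shared-prefix length: 5

5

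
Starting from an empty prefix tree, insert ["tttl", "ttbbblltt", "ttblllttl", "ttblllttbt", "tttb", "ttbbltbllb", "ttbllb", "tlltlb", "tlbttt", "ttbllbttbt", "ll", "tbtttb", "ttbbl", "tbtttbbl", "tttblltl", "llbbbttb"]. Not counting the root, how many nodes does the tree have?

Trace insertions, counting only characters that open a new branch:
  "tttl" → 4 new (t, t, t, l)
  "ttbbblltt" → prefix "tt" already present; 7 new (b, b, b, l, l, t, t)
  "ttblllttl" → prefix "ttb" already present; 6 new (l, l, l, t, t, l)
  "ttblllttbt" → prefix "ttbllltt" already present; 2 new (b, t)
  "tttb" → prefix "ttt" already present; 1 new (b)
  "ttbbltbllb" → prefix "ttbb" already present; 6 new (l, t, b, l, l, b)
  "ttbllb" → prefix "ttbll" already present; 1 new (b)
  "tlltlb" → prefix "t" already present; 5 new (l, l, t, l, b)
  "tlbttt" → prefix "tl" already present; 4 new (b, t, t, t)
  "ttbllbttbt" → prefix "ttbllb" already present; 4 new (t, t, b, t)
  "ll" → 2 new (l, l)
  "tbtttb" → prefix "t" already present; 5 new (b, t, t, t, b)
  "ttbbl" → prefix "ttbbl" already present; 0 new (none)
  "tbtttbbl" → prefix "tbtttb" already present; 2 new (b, l)
  "tttblltl" → prefix "tttb" already present; 4 new (l, l, t, l)
  "llbbbttb" → prefix "ll" already present; 6 new (b, b, b, t, t, b)
Total nodes = 4 + 7 + 6 + 2 + 1 + 6 + 1 + 5 + 4 + 4 + 2 + 5 + 0 + 2 + 4 + 6 = 59

59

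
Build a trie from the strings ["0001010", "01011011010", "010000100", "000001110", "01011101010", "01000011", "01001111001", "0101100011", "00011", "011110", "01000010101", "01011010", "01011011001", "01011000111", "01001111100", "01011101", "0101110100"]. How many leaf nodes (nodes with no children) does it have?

Leaves are exactly the stored words that no other stored word extends.
Those words: "000001110", "0001010", "00011", "010000100", "01000010101", "01000011", "01001111001", "01001111100", "01011000111", "01011010", "01011011001", "01011011010", "0101110100", "01011101010", "011110"
Leaf count: 15

15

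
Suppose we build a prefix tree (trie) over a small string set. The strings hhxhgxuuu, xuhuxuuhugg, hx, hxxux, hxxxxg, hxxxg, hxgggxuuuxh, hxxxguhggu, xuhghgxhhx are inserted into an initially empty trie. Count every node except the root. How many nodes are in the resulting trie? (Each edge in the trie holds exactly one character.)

49

Trace insertions, counting only characters that open a new branch:
  "hhxhgxuuu" → 9 new (h, h, x, h, g, x, u, u, u)
  "xuhuxuuhugg" → 11 new (x, u, h, u, x, u, u, h, u, g, g)
  "hx" → prefix "h" already present; 1 new (x)
  "hxxux" → prefix "hx" already present; 3 new (x, u, x)
  "hxxxxg" → prefix "hxx" already present; 3 new (x, x, g)
  "hxxxg" → prefix "hxxx" already present; 1 new (g)
  "hxgggxuuuxh" → prefix "hx" already present; 9 new (g, g, g, x, u, u, u, x, h)
  "hxxxguhggu" → prefix "hxxxg" already present; 5 new (u, h, g, g, u)
  "xuhghgxhhx" → prefix "xuh" already present; 7 new (g, h, g, x, h, h, x)
Total nodes = 9 + 11 + 1 + 3 + 3 + 1 + 9 + 5 + 7 = 49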